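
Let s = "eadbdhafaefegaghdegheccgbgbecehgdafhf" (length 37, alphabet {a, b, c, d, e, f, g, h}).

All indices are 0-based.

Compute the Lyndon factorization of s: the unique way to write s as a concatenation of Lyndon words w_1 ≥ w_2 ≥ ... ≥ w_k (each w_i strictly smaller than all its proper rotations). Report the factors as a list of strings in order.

emit factor 1: 'e' (i=0, period=1)
emit factor 2: 'adbdhafaefegaghdegheccgbgbecehgdafhf' (i=1, period=36)

["e", "adbdhafaefegaghdegheccgbgbecehgdafhf"]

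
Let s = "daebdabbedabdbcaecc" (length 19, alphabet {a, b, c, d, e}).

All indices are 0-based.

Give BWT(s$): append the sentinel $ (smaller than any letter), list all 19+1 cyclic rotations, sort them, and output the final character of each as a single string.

rank  rotation              last
    0  $daebdabbedabdbcaecc  c
    1  abbedabdbcaecc$daebd  d
    2  abdbcaecc$daebdabbed  d
    3  aebdabbedabdbcaecc$d  d
    4  aecc$daebdabbedabdbc  c
    5  bbedabdbcaecc$daebda  a
    6  bcaecc$daebdabbedabd  d
    7  bdabbedabdbcaecc$dae  e
    8  bdbcaecc$daebdabbeda  a
    9  bedabdbcaecc$daebdab  b
   10  c$daebdabbedabdbcaec  c
   11  caecc$daebdabbedabdb  b
   12  cc$daebdabbedabdbcae  e
   13  dabbedabdbcaecc$daeb  b
   14  dabdbcaecc$daebdabbe  e
   15  daebdabbedabdbcaecc$  $
   16  dbcaecc$daebdabbedab  b
   17  ebdabbedabdbcaecc$da  a
   18  ecc$daebdabbedabdbca  a
   19  edabdbcaecc$daebdabb  b

cdddcadeabcbebe$baab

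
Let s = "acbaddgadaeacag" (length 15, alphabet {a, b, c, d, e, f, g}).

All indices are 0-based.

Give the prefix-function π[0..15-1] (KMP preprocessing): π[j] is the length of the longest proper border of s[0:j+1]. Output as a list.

π[0] = 0
j=1 s[j]='c': π[1]=0 (border '')
j=2 s[j]='b': π[2]=0 (border '')
j=3 s[j]='a': π[3]=1 (border 'a')
j=4 s[j]='d': k: 1→0; π[4]=0 (border '')
j=5 s[j]='d': π[5]=0 (border '')
j=6 s[j]='g': π[6]=0 (border '')
j=7 s[j]='a': π[7]=1 (border 'a')
j=8 s[j]='d': k: 1→0; π[8]=0 (border '')
j=9 s[j]='a': π[9]=1 (border 'a')
j=10 s[j]='e': k: 1→0; π[10]=0 (border '')
j=11 s[j]='a': π[11]=1 (border 'a')
j=12 s[j]='c': π[12]=2 (border 'ac')
j=13 s[j]='a': k: 2→0; π[13]=1 (border 'a')
j=14 s[j]='g': k: 1→0; π[14]=0 (border '')

[0, 0, 0, 1, 0, 0, 0, 1, 0, 1, 0, 1, 2, 1, 0]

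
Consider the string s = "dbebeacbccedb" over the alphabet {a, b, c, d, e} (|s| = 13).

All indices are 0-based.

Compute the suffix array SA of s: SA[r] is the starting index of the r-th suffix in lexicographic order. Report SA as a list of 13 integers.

rank | idx | suffix
   0 |   5 | acbccedb
   1 |  12 | b
   2 |   7 | bccedb
   3 |   3 | beacbccedb
   4 |   1 | bebeacbccedb
   5 |   6 | cbccedb
   6 |   8 | ccedb
   7 |   9 | cedb
   8 |  11 | db
   9 |   0 | dbebeacbccedb
  10 |   4 | eacbccedb
  11 |   2 | ebeacbccedb
  12 |  10 | edb

[5, 12, 7, 3, 1, 6, 8, 9, 11, 0, 4, 2, 10]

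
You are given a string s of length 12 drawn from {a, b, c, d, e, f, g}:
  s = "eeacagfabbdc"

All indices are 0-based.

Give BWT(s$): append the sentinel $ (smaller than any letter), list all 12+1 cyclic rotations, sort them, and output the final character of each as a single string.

rank  rotation       last
    0  $eeacagfabbdc  c
    1  abbdc$eeacagf  f
    2  acagfabbdc$ee  e
    3  agfabbdc$eeac  c
    4  bbdc$eeacagfa  a
    5  bdc$eeacagfab  b
    6  c$eeacagfabbd  d
    7  cagfabbdc$eea  a
    8  dc$eeacagfabb  b
    9  eacagfabbdc$e  e
   10  eeacagfabbdc$  $
   11  fabbdc$eeacag  g
   12  gfabbdc$eeaca  a

cfecabdabe$ga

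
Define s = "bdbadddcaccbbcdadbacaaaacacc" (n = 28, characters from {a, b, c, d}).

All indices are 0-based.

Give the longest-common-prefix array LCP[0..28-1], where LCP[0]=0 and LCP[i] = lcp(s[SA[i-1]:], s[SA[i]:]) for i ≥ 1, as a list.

sorted suffixes:
  #0 SA[0]=20  'aaaacacc'
  #1 SA[1]=21  'aaacacc'
  #2 SA[2]=22  'aacacc'
  #3 SA[3]=18  'acaaaacacc'
  #4 SA[4]=23  'acacc'
  #5 SA[5]=25  'acc'
  #6 SA[6]=8  'accbbcdadbacaaaacacc'
  #7 SA[7]=15  'adbacaaaacacc'
  #8 SA[8]=3  'adddcaccbbcdadbacaaaacacc'
  #9 SA[9]=17  'bacaaaacacc'
  #10 SA[10]=2  'badddcaccbbcdadbacaaaacacc'
  #11 SA[11]=11  'bbcdadbacaaaacacc'
  #12 SA[12]=12  'bcdadbacaaaacacc'
  #13 SA[13]=0  'bdbadddcaccbbcdadbacaaaacacc'
  #14 SA[14]=27  'c'
  #15 SA[15]=19  'caaaacacc'
  #16 SA[16]=24  'cacc'
  #17 SA[17]=7  'caccbbcdadbacaaaacacc'
  #18 SA[18]=10  'cbbcdadbacaaaacacc'
  #19 SA[19]=26  'cc'
  #20 SA[20]=9  'ccbbcdadbacaaaacacc'
  #21 SA[21]=13  'cdadbacaaaacacc'
  #22 SA[22]=14  'dadbacaaaacacc'
  #23 SA[23]=16  'dbacaaaacacc'
  #24 SA[24]=1  'dbadddcaccbbcdadbacaaaacacc'
  #25 SA[25]=6  'dcaccbbcdadbacaaaacacc'
  #26 SA[26]=5  'ddcaccbbcdadbacaaaacacc'
  #27 SA[27]=4  'dddcaccbbcdadbacaaaacacc'

SA = [20, 21, 22, 18, 23, 25, 8, 15, 3, 17, 2, 11, 12, 0, 27, 19, 24, 7, 10, 26, 9, 13, 14, 16, 1, 6, 5, 4]
rank  pair      lcp
   1  s[20:],s[21:]  3  'aaa'
   2  s[21:],s[22:]  2  'aa'
   3  s[22:],s[18:]  1  'a'
   4  s[18:],s[23:]  3  'aca'
   5  s[23:],s[25:]  2  'ac'
   6  s[25:],s[8:]  3  'acc'
   7  s[8:],s[15:]  1  'a'
   8  s[15:],s[3:]  2  'ad'
   9  s[3:],s[17:]  0  ''
  10  s[17:],s[2:]  2  'ba'
  11  s[2:],s[11:]  1  'b'
  12  s[11:],s[12:]  1  'b'
  13  s[12:],s[0:]  1  'b'
  14  s[0:],s[27:]  0  ''
  15  s[27:],s[19:]  1  'c'
  16  s[19:],s[24:]  2  'ca'
  17  s[24:],s[7:]  4  'cacc'
  18  s[7:],s[10:]  1  'c'
  19  s[10:],s[26:]  1  'c'
  20  s[26:],s[9:]  2  'cc'
  21  s[9:],s[13:]  1  'c'
  22  s[13:],s[14:]  0  ''
  23  s[14:],s[16:]  1  'd'
  24  s[16:],s[1:]  3  'dba'
  25  s[1:],s[6:]  1  'd'
  26  s[6:],s[5:]  1  'd'
  27  s[5:],s[4:]  2  'dd'

[0, 3, 2, 1, 3, 2, 3, 1, 2, 0, 2, 1, 1, 1, 0, 1, 2, 4, 1, 1, 2, 1, 0, 1, 3, 1, 1, 2]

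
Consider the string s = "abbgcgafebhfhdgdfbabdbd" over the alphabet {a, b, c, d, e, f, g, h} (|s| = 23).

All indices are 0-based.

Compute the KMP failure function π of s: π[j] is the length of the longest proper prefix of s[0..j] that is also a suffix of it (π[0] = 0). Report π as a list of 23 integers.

[0, 0, 0, 0, 0, 0, 1, 0, 0, 0, 0, 0, 0, 0, 0, 0, 0, 0, 1, 2, 0, 0, 0]

π[0] = 0
j=1 s[j]='b': π[1]=0 (border '')
j=2 s[j]='b': π[2]=0 (border '')
j=3 s[j]='g': π[3]=0 (border '')
j=4 s[j]='c': π[4]=0 (border '')
j=5 s[j]='g': π[5]=0 (border '')
j=6 s[j]='a': π[6]=1 (border 'a')
j=7 s[j]='f': k: 1→0; π[7]=0 (border '')
j=8 s[j]='e': π[8]=0 (border '')
j=9 s[j]='b': π[9]=0 (border '')
j=10 s[j]='h': π[10]=0 (border '')
j=11 s[j]='f': π[11]=0 (border '')
j=12 s[j]='h': π[12]=0 (border '')
j=13 s[j]='d': π[13]=0 (border '')
j=14 s[j]='g': π[14]=0 (border '')
j=15 s[j]='d': π[15]=0 (border '')
j=16 s[j]='f': π[16]=0 (border '')
j=17 s[j]='b': π[17]=0 (border '')
j=18 s[j]='a': π[18]=1 (border 'a')
j=19 s[j]='b': π[19]=2 (border 'ab')
j=20 s[j]='d': k: 2→0; π[20]=0 (border '')
j=21 s[j]='b': π[21]=0 (border '')
j=22 s[j]='d': π[22]=0 (border '')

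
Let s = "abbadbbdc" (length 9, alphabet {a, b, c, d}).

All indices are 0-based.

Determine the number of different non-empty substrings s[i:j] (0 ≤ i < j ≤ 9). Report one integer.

39

rank | idx | suffix
   0 |   0 | abbadbbdc
   1 |   3 | adbbdc
   2 |   2 | badbbdc
   3 |   1 | bbadbbdc
   4 |   5 | bbdc
   5 |   6 | bdc
   6 |   8 | c
   7 |   4 | dbbdc
   8 |   7 | dc

SA = [0, 3, 2, 1, 5, 6, 8, 4, 7]
[i] adj suffixes → lcp
  [1] 0/3 → 1 ('a')
  [2] 3/2 → 0 ('')
  [3] 2/1 → 1 ('b')
  [4] 1/5 → 2 ('bb')
  [5] 5/6 → 1 ('b')
  [6] 6/8 → 0 ('')
  [7] 8/4 → 0 ('')
  [8] 4/7 → 1 ('d')

n(n+1)/2 = 9·10/2 = 45
Σ LCP = 0 + 1 + 0 + 1 + 2 + 1 + 0 + 0 + 1 = 6
distinct = 45 − 6 = 39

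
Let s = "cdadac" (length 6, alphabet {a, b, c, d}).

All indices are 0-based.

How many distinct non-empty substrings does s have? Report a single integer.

17

rank | idx | suffix
   0 |   4 | ac
   1 |   2 | adac
   2 |   5 | c
   3 |   0 | cdadac
   4 |   3 | dac
   5 |   1 | dadac

SA = [4, 2, 5, 0, 3, 1]
[i] adj suffixes → lcp
  [1] 4/2 → 1 ('a')
  [2] 2/5 → 0 ('')
  [3] 5/0 → 1 ('c')
  [4] 0/3 → 0 ('')
  [5] 3/1 → 2 ('da')

n(n+1)/2 = 6·7/2 = 21
Σ LCP = 0 + 1 + 0 + 1 + 0 + 2 = 4
distinct = 21 − 4 = 17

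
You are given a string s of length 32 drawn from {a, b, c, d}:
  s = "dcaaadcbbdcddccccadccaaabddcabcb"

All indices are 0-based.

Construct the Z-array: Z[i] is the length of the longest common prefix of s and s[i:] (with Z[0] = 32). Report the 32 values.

[32, 0, 0, 0, 0, 2, 0, 0, 0, 2, 0, 1, 2, 0, 0, 0, 0, 0, 2, 0, 0, 0, 0, 0, 0, 1, 3, 0, 0, 0, 0, 0]

Z[0]=32
i=1: i≥r, start 0; Z[1]=0
i=2: i≥r, start 0; Z[2]=0
i=3: i≥r, start 0; Z[3]=0
i=4: i≥r, start 0; Z[4]=0
i=5: i≥r, start 0; Z[5]=2 grow→box=[5,7)
i=6: min(r-i=1, Z[1]=0)=0; Z[6]=0
i=7: i≥r, start 0; Z[7]=0
i=8: i≥r, start 0; Z[8]=0
i=9: i≥r, start 0; Z[9]=2 grow→box=[9,11)
i=10: min(r-i=1, Z[1]=0)=0; Z[10]=0
i=11: i≥r, start 0; Z[11]=1 grow→box=[11,12)
i=12: i≥r, start 0; Z[12]=2 grow→box=[12,14)
i=13: min(r-i=1, Z[1]=0)=0; Z[13]=0
i=14: i≥r, start 0; Z[14]=0
i=15: i≥r, start 0; Z[15]=0
i=16: i≥r, start 0; Z[16]=0
i=17: i≥r, start 0; Z[17]=0
i=18: i≥r, start 0; Z[18]=2 grow→box=[18,20)
i=19: min(r-i=1, Z[1]=0)=0; Z[19]=0
i=20: i≥r, start 0; Z[20]=0
i=21: i≥r, start 0; Z[21]=0
i=22: i≥r, start 0; Z[22]=0
i=23: i≥r, start 0; Z[23]=0
i=24: i≥r, start 0; Z[24]=0
i=25: i≥r, start 0; Z[25]=1 grow→box=[25,26)
i=26: i≥r, start 0; Z[26]=3 grow→box=[26,29)
i=27: min(r-i=2, Z[1]=0)=0; Z[27]=0
i=28: min(r-i=1, Z[2]=0)=0; Z[28]=0
i=29: i≥r, start 0; Z[29]=0
i=30: i≥r, start 0; Z[30]=0
i=31: i≥r, start 0; Z[31]=0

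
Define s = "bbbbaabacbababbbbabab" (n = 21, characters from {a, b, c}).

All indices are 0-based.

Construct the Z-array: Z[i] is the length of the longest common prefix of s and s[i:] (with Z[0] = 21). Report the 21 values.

[21, 3, 2, 1, 0, 0, 1, 0, 0, 1, 0, 1, 0, 5, 3, 2, 1, 0, 1, 0, 1]

Z[0]=21
i=1: outside box; Z[1]=3 grow→box=[1,4)
i=2: min(r-i=2, Z[1]=3)=2; Z[2]=2
i=3: min(r-i=1, Z[2]=2)=1; Z[3]=1
i=4: outside box; Z[4]=0
i=5: outside box; Z[5]=0
i=6: outside box; Z[6]=1 grow→box=[6,7)
i=7: outside box; Z[7]=0
i=8: outside box; Z[8]=0
i=9: outside box; Z[9]=1 grow→box=[9,10)
i=10: outside box; Z[10]=0
i=11: outside box; Z[11]=1 grow→box=[11,12)
i=12: outside box; Z[12]=0
i=13: outside box; Z[13]=5 grow→box=[13,18)
i=14: min(r-i=4, Z[1]=3)=3; Z[14]=3
i=15: min(r-i=3, Z[2]=2)=2; Z[15]=2
i=16: min(r-i=2, Z[3]=1)=1; Z[16]=1
i=17: min(r-i=1, Z[4]=0)=0; Z[17]=0
i=18: outside box; Z[18]=1 grow→box=[18,19)
i=19: outside box; Z[19]=0
i=20: outside box; Z[20]=1 grow→box=[20,21)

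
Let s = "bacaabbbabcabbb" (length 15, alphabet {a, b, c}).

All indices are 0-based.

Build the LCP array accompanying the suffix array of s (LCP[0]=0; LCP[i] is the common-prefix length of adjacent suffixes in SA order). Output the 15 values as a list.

sorted suffixes:
  #0 SA[0]=3  'aabbbabcabbb'
  #1 SA[1]=11  'abbb'
  #2 SA[2]=4  'abbbabcabbb'
  #3 SA[3]=8  'abcabbb'
  #4 SA[4]=1  'acaabbbabcabbb'
  #5 SA[5]=14  'b'
  #6 SA[6]=7  'babcabbb'
  #7 SA[7]=0  'bacaabbbabcabbb'
  #8 SA[8]=13  'bb'
  #9 SA[9]=6  'bbabcabbb'
  #10 SA[10]=12  'bbb'
  #11 SA[11]=5  'bbbabcabbb'
  #12 SA[12]=9  'bcabbb'
  #13 SA[13]=2  'caabbbabcabbb'
  #14 SA[14]=10  'cabbb'

SA = [3, 11, 4, 8, 1, 14, 7, 0, 13, 6, 12, 5, 9, 2, 10]
i: (SA[i-1],SA[i]) lcp shared
  1: (3,11) 1 'a'
  2: (11,4) 4 'abbb'
  3: (4,8) 2 'ab'
  4: (8,1) 1 'a'
  5: (1,14) 0 ''
  6: (14,7) 1 'b'
  7: (7,0) 2 'ba'
  8: (0,13) 1 'b'
  9: (13,6) 2 'bb'
  10: (6,12) 2 'bb'
  11: (12,5) 3 'bbb'
  12: (5,9) 1 'b'
  13: (9,2) 0 ''
  14: (2,10) 2 'ca'

[0, 1, 4, 2, 1, 0, 1, 2, 1, 2, 2, 3, 1, 0, 2]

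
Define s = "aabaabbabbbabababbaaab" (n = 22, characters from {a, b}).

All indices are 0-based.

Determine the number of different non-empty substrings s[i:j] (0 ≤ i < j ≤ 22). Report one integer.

rank→(start, suffix):
  0 → (18, 'aaab')
  1 → (19, 'aab')
  2 → (0, 'aabaabbabbbabababbaaab')
  3 → (3, 'aabbabbbabababbaaab')
  4 → (20, 'ab')
  5 → (1, 'abaabbabbbabababbaaab')
  6 → (11, 'abababbaaab')
  7 → (13, 'ababbaaab')
  8 → (15, 'abbaaab')
  9 → (4, 'abbabbbabababbaaab')
  10 → (7, 'abbbabababbaaab')
  11 → (21, 'b')
  12 → (17, 'baaab')
  13 → (2, 'baabbabbbabababbaaab')
  14 → (10, 'babababbaaab')
  15 → (12, 'bababbaaab')
  16 → (14, 'babbaaab')
  17 → (6, 'babbbabababbaaab')
  18 → (16, 'bbaaab')
  19 → (9, 'bbabababbaaab')
  20 → (5, 'bbabbbabababbaaab')
  21 → (8, 'bbbabababbaaab')

SA = [18, 19, 0, 3, 20, 1, 11, 13, 15, 4, 7, 21, 17, 2, 10, 12, 14, 6, 16, 9, 5, 8]
i: (SA[i-1],SA[i]) lcp shared
  1: (18,19) 2 'aa'
  2: (19,0) 3 'aab'
  3: (0,3) 3 'aab'
  4: (3,20) 1 'a'
  5: (20,1) 2 'ab'
  6: (1,11) 3 'aba'
  7: (11,13) 4 'abab'
  8: (13,15) 2 'ab'
  9: (15,4) 4 'abba'
  10: (4,7) 3 'abb'
  11: (7,21) 0 ''
  12: (21,17) 1 'b'
  13: (17,2) 3 'baa'
  14: (2,10) 2 'ba'
  15: (10,12) 5 'babab'
  16: (12,14) 3 'bab'
  17: (14,6) 4 'babb'
  18: (6,16) 1 'b'
  19: (16,9) 3 'bba'
  20: (9,5) 4 'bbab'
  21: (5,8) 2 'bb'

n(n+1)/2 = 22·23/2 = 253
Σ LCP = 0 + 2 + 3 + 3 + 1 + 2 + 3 + 4 + 2 + 4 + 3 + 0 + 1 + 3 + 2 + 5 + 3 + 4 + 1 + 3 + 4 + 2 = 55
distinct = 253 − 55 = 198

198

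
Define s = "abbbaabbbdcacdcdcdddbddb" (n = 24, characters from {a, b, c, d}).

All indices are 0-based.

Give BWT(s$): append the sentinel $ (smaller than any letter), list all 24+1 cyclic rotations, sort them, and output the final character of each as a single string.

bb$acdbbaabbddaddddbccbdc

rank  rotation                   last
    0  $abbbaabbbdcacdcdcdddbddb  b
    1  aabbbdcacdcdcdddbddb$abbb  b
    2  abbbaabbbdcacdcdcdddbddb$  $
    3  abbbdcacdcdcdddbddb$abbba  a
    4  acdcdcdddbddb$abbbaabbbdc  c
    5  b$abbbaabbbdcacdcdcdddbdd  d
    6  baabbbdcacdcdcdddbddb$abb  b
    7  bbaabbbdcacdcdcdddbddb$ab  b
    8  bbbaabbbdcacdcdcdddbddb$a  a
    9  bbbdcacdcdcdddbddb$abbbaa  a
   10  bbdcacdcdcdddbddb$abbbaab  b
   11  bdcacdcdcdddbddb$abbbaabb  b
   12  bddb$abbbaabbbdcacdcdcddd  d
   13  cacdcdcdddbddb$abbbaabbbd  d
   14  cdcdcdddbddb$abbbaabbbdca  a
   15  cdcdddbddb$abbbaabbbdcacd  d
   16  cdddbddb$abbbaabbbdcacdcd  d
   17  db$abbbaabbbdcacdcdcdddbd  d
   18  dbddb$abbbaabbbdcacdcdcdd  d
   19  dcacdcdcdddbddb$abbbaabbb  b
   20  dcdcdddbddb$abbbaabbbdcac  c
   21  dcdddbddb$abbbaabbbdcacdc  c
   22  ddb$abbbaabbbdcacdcdcdddb  b
   23  ddbddb$abbbaabbbdcacdcdcd  d
   24  dddbddb$abbbaabbbdcacdcdc  c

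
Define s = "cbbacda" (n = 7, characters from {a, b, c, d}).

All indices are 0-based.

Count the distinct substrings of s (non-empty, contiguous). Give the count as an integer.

sorted suffixes:
  #0 SA[0]=6  'a'
  #1 SA[1]=3  'acda'
  #2 SA[2]=2  'bacda'
  #3 SA[3]=1  'bbacda'
  #4 SA[4]=0  'cbbacda'
  #5 SA[5]=4  'cda'
  #6 SA[6]=5  'da'

SA = [6, 3, 2, 1, 0, 4, 5]
[i] adj suffixes → lcp
  [1] 6/3 → 1 ('a')
  [2] 3/2 → 0 ('')
  [3] 2/1 → 1 ('b')
  [4] 1/0 → 0 ('')
  [5] 0/4 → 1 ('c')
  [6] 4/5 → 0 ('')

n(n+1)/2 = 7·8/2 = 28
Σ LCP = 0 + 1 + 0 + 1 + 0 + 1 + 0 = 3
distinct = 28 − 3 = 25

25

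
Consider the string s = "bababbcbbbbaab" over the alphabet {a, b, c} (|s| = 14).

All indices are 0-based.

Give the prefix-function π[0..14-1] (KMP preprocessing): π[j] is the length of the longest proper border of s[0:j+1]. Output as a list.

[0, 0, 1, 2, 3, 1, 0, 1, 1, 1, 1, 2, 0, 1]

π[0] = 0
j=1 s[j]='a': π[1]=0 (border '')
j=2 s[j]='b': π[2]=1 (border 'b')
j=3 s[j]='a': π[3]=2 (border 'ba')
j=4 s[j]='b': π[4]=3 (border 'bab')
j=5 s[j]='b': k: 3→1→0; π[5]=1 (border 'b')
j=6 s[j]='c': k: 1→0; π[6]=0 (border '')
j=7 s[j]='b': π[7]=1 (border 'b')
j=8 s[j]='b': k: 1→0; π[8]=1 (border 'b')
j=9 s[j]='b': k: 1→0; π[9]=1 (border 'b')
j=10 s[j]='b': k: 1→0; π[10]=1 (border 'b')
j=11 s[j]='a': π[11]=2 (border 'ba')
j=12 s[j]='a': k: 2→0; π[12]=0 (border '')
j=13 s[j]='b': π[13]=1 (border 'b')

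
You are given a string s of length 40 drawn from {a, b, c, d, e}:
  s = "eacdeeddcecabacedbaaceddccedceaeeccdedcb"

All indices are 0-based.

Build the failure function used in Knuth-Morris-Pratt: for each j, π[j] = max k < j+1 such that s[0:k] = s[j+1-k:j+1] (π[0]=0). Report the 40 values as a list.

[0, 0, 0, 0, 1, 1, 0, 0, 0, 1, 0, 0, 0, 0, 0, 1, 0, 0, 0, 0, 0, 1, 0, 0, 0, 0, 1, 0, 0, 1, 2, 1, 1, 0, 0, 0, 1, 0, 0, 0]

π[0] = 0
j=1 s[j]='a': π[1]=0 (border '')
j=2 s[j]='c': π[2]=0 (border '')
j=3 s[j]='d': π[3]=0 (border '')
j=4 s[j]='e': π[4]=1 (border 'e')
j=5 s[j]='e': k: 1→0; π[5]=1 (border 'e')
j=6 s[j]='d': k: 1→0; π[6]=0 (border '')
j=7 s[j]='d': π[7]=0 (border '')
j=8 s[j]='c': π[8]=0 (border '')
j=9 s[j]='e': π[9]=1 (border 'e')
j=10 s[j]='c': k: 1→0; π[10]=0 (border '')
j=11 s[j]='a': π[11]=0 (border '')
j=12 s[j]='b': π[12]=0 (border '')
j=13 s[j]='a': π[13]=0 (border '')
j=14 s[j]='c': π[14]=0 (border '')
j=15 s[j]='e': π[15]=1 (border 'e')
j=16 s[j]='d': k: 1→0; π[16]=0 (border '')
j=17 s[j]='b': π[17]=0 (border '')
j=18 s[j]='a': π[18]=0 (border '')
j=19 s[j]='a': π[19]=0 (border '')
j=20 s[j]='c': π[20]=0 (border '')
j=21 s[j]='e': π[21]=1 (border 'e')
j=22 s[j]='d': k: 1→0; π[22]=0 (border '')
j=23 s[j]='d': π[23]=0 (border '')
j=24 s[j]='c': π[24]=0 (border '')
j=25 s[j]='c': π[25]=0 (border '')
j=26 s[j]='e': π[26]=1 (border 'e')
j=27 s[j]='d': k: 1→0; π[27]=0 (border '')
j=28 s[j]='c': π[28]=0 (border '')
j=29 s[j]='e': π[29]=1 (border 'e')
j=30 s[j]='a': π[30]=2 (border 'ea')
j=31 s[j]='e': k: 2→0; π[31]=1 (border 'e')
j=32 s[j]='e': k: 1→0; π[32]=1 (border 'e')
j=33 s[j]='c': k: 1→0; π[33]=0 (border '')
j=34 s[j]='c': π[34]=0 (border '')
j=35 s[j]='d': π[35]=0 (border '')
j=36 s[j]='e': π[36]=1 (border 'e')
j=37 s[j]='d': k: 1→0; π[37]=0 (border '')
j=38 s[j]='c': π[38]=0 (border '')
j=39 s[j]='b': π[39]=0 (border '')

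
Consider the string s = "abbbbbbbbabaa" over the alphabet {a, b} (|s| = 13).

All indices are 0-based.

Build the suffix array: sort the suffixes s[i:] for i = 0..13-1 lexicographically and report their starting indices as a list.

rank→(start, suffix):
  0 → (12, 'a')
  1 → (11, 'aa')
  2 → (9, 'abaa')
  3 → (0, 'abbbbbbbbabaa')
  4 → (10, 'baa')
  5 → (8, 'babaa')
  6 → (7, 'bbabaa')
  7 → (6, 'bbbabaa')
  8 → (5, 'bbbbabaa')
  9 → (4, 'bbbbbabaa')
  10 → (3, 'bbbbbbabaa')
  11 → (2, 'bbbbbbbabaa')
  12 → (1, 'bbbbbbbbabaa')

[12, 11, 9, 0, 10, 8, 7, 6, 5, 4, 3, 2, 1]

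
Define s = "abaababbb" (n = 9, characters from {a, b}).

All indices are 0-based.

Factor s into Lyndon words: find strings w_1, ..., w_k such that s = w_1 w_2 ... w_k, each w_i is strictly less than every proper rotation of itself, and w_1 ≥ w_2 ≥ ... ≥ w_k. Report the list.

emit factor 1: 'ab' (i=0, period=2)
emit factor 2: 'aababbb' (i=2, period=7)

["ab", "aababbb"]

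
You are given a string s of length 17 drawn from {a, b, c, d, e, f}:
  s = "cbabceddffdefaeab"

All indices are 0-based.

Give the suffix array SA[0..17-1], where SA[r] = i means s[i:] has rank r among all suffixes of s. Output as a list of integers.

sorted suffixes:
  #0 SA[0]=15  'ab'
  #1 SA[1]=2  'abceddffdefaeab'
  #2 SA[2]=13  'aeab'
  #3 SA[3]=16  'b'
  #4 SA[4]=1  'babceddffdefaeab'
  #5 SA[5]=3  'bceddffdefaeab'
  #6 SA[6]=0  'cbabceddffdefaeab'
  #7 SA[7]=4  'ceddffdefaeab'
  #8 SA[8]=6  'ddffdefaeab'
  #9 SA[9]=10  'defaeab'
  #10 SA[10]=7  'dffdefaeab'
  #11 SA[11]=14  'eab'
  #12 SA[12]=5  'eddffdefaeab'
  #13 SA[13]=11  'efaeab'
  #14 SA[14]=12  'faeab'
  #15 SA[15]=9  'fdefaeab'
  #16 SA[16]=8  'ffdefaeab'

[15, 2, 13, 16, 1, 3, 0, 4, 6, 10, 7, 14, 5, 11, 12, 9, 8]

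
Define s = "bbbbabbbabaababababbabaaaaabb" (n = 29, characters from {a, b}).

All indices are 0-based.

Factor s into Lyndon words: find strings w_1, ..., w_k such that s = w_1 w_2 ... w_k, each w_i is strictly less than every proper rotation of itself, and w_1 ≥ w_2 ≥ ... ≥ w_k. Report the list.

["b", "b", "b", "b", "abbb", "ab", "aababababbab", "aaaaabb"]

emit factor 1: 'b' (i=0, period=1)
emit factor 2: 'b' (i=1, period=1)
emit factor 3: 'b' (i=2, period=1)
emit factor 4: 'b' (i=3, period=1)
emit factor 5: 'abbb' (i=4, period=4)
emit factor 6: 'ab' (i=8, period=2)
emit factor 7: 'aababababbab' (i=10, period=12)
emit factor 8: 'aaaaabb' (i=22, period=7)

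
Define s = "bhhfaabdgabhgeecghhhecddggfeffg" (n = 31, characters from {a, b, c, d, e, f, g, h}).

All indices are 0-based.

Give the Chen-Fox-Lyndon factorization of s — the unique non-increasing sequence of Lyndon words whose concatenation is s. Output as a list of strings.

["bhhf", "aabdgabhgeecghhhecddggfeffg"]

emit factor 1: 'bhhf' (i=0, period=4)
emit factor 2: 'aabdgabhgeecghhhecddggfeffg' (i=4, period=27)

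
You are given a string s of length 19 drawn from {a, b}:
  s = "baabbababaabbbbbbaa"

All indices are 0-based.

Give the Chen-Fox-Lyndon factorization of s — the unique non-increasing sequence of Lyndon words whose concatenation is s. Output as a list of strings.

["b", "aabbababaabbbbbb", "a", "a"]

emit factor 1: 'b' (i=0, period=1)
emit factor 2: 'aabbababaabbbbbb' (i=1, period=16)
emit factor 3: 'a' (i=17, period=1)
emit factor 4: 'a' (i=18, period=1)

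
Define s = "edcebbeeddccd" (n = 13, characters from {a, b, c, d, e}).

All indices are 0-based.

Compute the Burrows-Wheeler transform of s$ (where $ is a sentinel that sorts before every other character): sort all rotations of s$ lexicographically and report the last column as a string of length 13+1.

rank  rotation        last
    0  $edcebbeeddccd  d
    1  bbeeddccd$edce  e
    2  beeddccd$edceb  b
    3  ccd$edcebbeedd  d
    4  cd$edcebbeeddc  c
    5  cebbeeddccd$ed  d
    6  d$edcebbeeddcc  c
    7  dccd$edcebbeed  d
    8  dcebbeeddccd$e  e
    9  ddccd$edcebbee  e
   10  ebbeeddccd$edc  c
   11  edcebbeeddccd$  $
   12  eddccd$edcebbe  e
   13  eeddccd$edcebb  b

debdcdcdeec$eb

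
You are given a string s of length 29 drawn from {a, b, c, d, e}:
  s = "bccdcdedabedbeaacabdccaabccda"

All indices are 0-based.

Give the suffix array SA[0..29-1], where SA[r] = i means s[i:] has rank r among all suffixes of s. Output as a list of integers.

rank | idx | suffix
   0 |  28 | a
   1 |  22 | aabccda
   2 |  14 | aacabdccaabccda
   3 |  23 | abccda
   4 |  17 | abdccaabccda
   5 |   8 | abedbeaacabdccaabccda
   6 |  15 | acabdccaabccda
   7 |  24 | bccda
   8 |   0 | bccdcdedabedbeaacabdccaabccda
   9 |  18 | bdccaabccda
  10 |  12 | beaacabdccaabccda
  11 |   9 | bedbeaacabdccaabccda
  12 |  21 | caabccda
  13 |  16 | cabdccaabccda
  14 |  20 | ccaabccda
  15 |  25 | ccda
  16 |   1 | ccdcdedabedbeaacabdccaabccda
  17 |  26 | cda
  18 |   2 | cdcdedabedbeaacabdccaabccda
  19 |   4 | cdedabedbeaacabdccaabccda
  20 |  27 | da
  21 |   7 | dabedbeaacabdccaabccda
  22 |  11 | dbeaacabdccaabccda
  23 |  19 | dccaabccda
  24 |   3 | dcdedabedbeaacabdccaabccda
  25 |   5 | dedabedbeaacabdccaabccda
  26 |  13 | eaacabdccaabccda
  27 |   6 | edabedbeaacabdccaabccda
  28 |  10 | edbeaacabdccaabccda

[28, 22, 14, 23, 17, 8, 15, 24, 0, 18, 12, 9, 21, 16, 20, 25, 1, 26, 2, 4, 27, 7, 11, 19, 3, 5, 13, 6, 10]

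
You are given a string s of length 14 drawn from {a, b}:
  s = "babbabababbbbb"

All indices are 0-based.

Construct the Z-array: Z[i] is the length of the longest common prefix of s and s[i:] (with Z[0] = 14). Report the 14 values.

[14, 0, 1, 3, 0, 3, 0, 4, 0, 1, 1, 1, 1, 1]

Z[0]=14
i=1: i≥r, start 0; Z[1]=0
i=2: i≥r, start 0; Z[2]=1 extend→box=[2,3)
i=3: i≥r, start 0; Z[3]=3 extend→box=[3,6)
i=4: min(r-i=2, Z[1]=0)=0; Z[4]=0
i=5: min(r-i=1, Z[2]=1)=1; Z[5]=3 extend→box=[5,8)
i=6: min(r-i=2, Z[1]=0)=0; Z[6]=0
i=7: min(r-i=1, Z[2]=1)=1; Z[7]=4 extend→box=[7,11)
i=8: min(r-i=3, Z[1]=0)=0; Z[8]=0
i=9: min(r-i=2, Z[2]=1)=1; Z[9]=1
i=10: min(r-i=1, Z[3]=3)=1; Z[10]=1
i=11: i≥r, start 0; Z[11]=1 extend→box=[11,12)
i=12: i≥r, start 0; Z[12]=1 extend→box=[12,13)
i=13: i≥r, start 0; Z[13]=1 extend→box=[13,14)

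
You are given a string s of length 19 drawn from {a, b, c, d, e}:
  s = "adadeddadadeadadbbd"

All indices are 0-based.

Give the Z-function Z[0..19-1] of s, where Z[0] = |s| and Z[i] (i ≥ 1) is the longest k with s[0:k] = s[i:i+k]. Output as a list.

Z[0]=19
i=1: i≥r, start 0; Z[1]=0
i=2: i≥r, start 0; Z[2]=2 scan→box=[2,4)
i=3: min(r-i=1, Z[1]=0)=0; Z[3]=0
i=4: i≥r, start 0; Z[4]=0
i=5: i≥r, start 0; Z[5]=0
i=6: i≥r, start 0; Z[6]=0
i=7: i≥r, start 0; Z[7]=5 scan→box=[7,12)
i=8: min(r-i=4, Z[1]=0)=0; Z[8]=0
i=9: min(r-i=3, Z[2]=2)=2; Z[9]=2
i=10: min(r-i=2, Z[3]=0)=0; Z[10]=0
i=11: min(r-i=1, Z[4]=0)=0; Z[11]=0
i=12: i≥r, start 0; Z[12]=4 scan→box=[12,16)
i=13: min(r-i=3, Z[1]=0)=0; Z[13]=0
i=14: min(r-i=2, Z[2]=2)=2; Z[14]=2
i=15: min(r-i=1, Z[3]=0)=0; Z[15]=0
i=16: i≥r, start 0; Z[16]=0
i=17: i≥r, start 0; Z[17]=0
i=18: i≥r, start 0; Z[18]=0

[19, 0, 2, 0, 0, 0, 0, 5, 0, 2, 0, 0, 4, 0, 2, 0, 0, 0, 0]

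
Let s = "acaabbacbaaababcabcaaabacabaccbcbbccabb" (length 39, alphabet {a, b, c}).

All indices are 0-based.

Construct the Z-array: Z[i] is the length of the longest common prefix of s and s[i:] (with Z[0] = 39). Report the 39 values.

[39, 0, 1, 1, 0, 0, 2, 0, 0, 1, 1, 1, 0, 1, 0, 0, 1, 0, 0, 1, 1, 1, 0, 3, 0, 1, 0, 2, 0, 0, 0, 0, 0, 0, 0, 0, 1, 0, 0]

Z[0]=39
i=1: outside box; Z[1]=0
i=2: outside box; Z[2]=1 scan→box=[2,3)
i=3: outside box; Z[3]=1 scan→box=[3,4)
i=4: outside box; Z[4]=0
i=5: outside box; Z[5]=0
i=6: outside box; Z[6]=2 scan→box=[6,8)
i=7: min(r-i=1, Z[1]=0)=0; Z[7]=0
i=8: outside box; Z[8]=0
i=9: outside box; Z[9]=1 scan→box=[9,10)
i=10: outside box; Z[10]=1 scan→box=[10,11)
i=11: outside box; Z[11]=1 scan→box=[11,12)
i=12: outside box; Z[12]=0
i=13: outside box; Z[13]=1 scan→box=[13,14)
i=14: outside box; Z[14]=0
i=15: outside box; Z[15]=0
i=16: outside box; Z[16]=1 scan→box=[16,17)
i=17: outside box; Z[17]=0
i=18: outside box; Z[18]=0
i=19: outside box; Z[19]=1 scan→box=[19,20)
i=20: outside box; Z[20]=1 scan→box=[20,21)
i=21: outside box; Z[21]=1 scan→box=[21,22)
i=22: outside box; Z[22]=0
i=23: outside box; Z[23]=3 scan→box=[23,26)
i=24: min(r-i=2, Z[1]=0)=0; Z[24]=0
i=25: min(r-i=1, Z[2]=1)=1; Z[25]=1
i=26: outside box; Z[26]=0
i=27: outside box; Z[27]=2 scan→box=[27,29)
i=28: min(r-i=1, Z[1]=0)=0; Z[28]=0
i=29: outside box; Z[29]=0
i=30: outside box; Z[30]=0
i=31: outside box; Z[31]=0
i=32: outside box; Z[32]=0
i=33: outside box; Z[33]=0
i=34: outside box; Z[34]=0
i=35: outside box; Z[35]=0
i=36: outside box; Z[36]=1 scan→box=[36,37)
i=37: outside box; Z[37]=0
i=38: outside box; Z[38]=0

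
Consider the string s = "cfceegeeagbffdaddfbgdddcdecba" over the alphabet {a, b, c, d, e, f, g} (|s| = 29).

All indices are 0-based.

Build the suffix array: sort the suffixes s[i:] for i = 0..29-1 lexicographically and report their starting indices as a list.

rank | idx | suffix
   0 |  28 | a
   1 |  14 | addfbgdddcdecba
   2 |   8 | agbffdaddfbgdddcdecba
   3 |  27 | ba
   4 |  10 | bffdaddfbgdddcdecba
   5 |  18 | bgdddcdecba
   6 |  26 | cba
   7 |  23 | cdecba
   8 |   2 | ceegeeagbffdaddfbgdddcdecba
   9 |   0 | cfceegeeagbffdaddfbgdddcdecba
  10 |  13 | daddfbgdddcdecba
  11 |  22 | dcdecba
  12 |  21 | ddcdecba
  13 |  20 | dddcdecba
  14 |  15 | ddfbgdddcdecba
  15 |  24 | decba
  16 |  16 | dfbgdddcdecba
  17 |   7 | eagbffdaddfbgdddcdecba
  18 |  25 | ecba
  19 |   6 | eeagbffdaddfbgdddcdecba
  20 |   3 | eegeeagbffdaddfbgdddcdecba
  21 |   4 | egeeagbffdaddfbgdddcdecba
  22 |  17 | fbgdddcdecba
  23 |   1 | fceegeeagbffdaddfbgdddcdecba
  24 |  12 | fdaddfbgdddcdecba
  25 |  11 | ffdaddfbgdddcdecba
  26 |   9 | gbffdaddfbgdddcdecba
  27 |  19 | gdddcdecba
  28 |   5 | geeagbffdaddfbgdddcdecba

[28, 14, 8, 27, 10, 18, 26, 23, 2, 0, 13, 22, 21, 20, 15, 24, 16, 7, 25, 6, 3, 4, 17, 1, 12, 11, 9, 19, 5]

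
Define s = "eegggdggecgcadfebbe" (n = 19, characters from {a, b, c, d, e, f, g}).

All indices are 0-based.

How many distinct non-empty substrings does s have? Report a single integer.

sorted suffixes:
  #0 SA[0]=12  'adfebbe'
  #1 SA[1]=16  'bbe'
  #2 SA[2]=17  'be'
  #3 SA[3]=11  'cadfebbe'
  #4 SA[4]=9  'cgcadfebbe'
  #5 SA[5]=13  'dfebbe'
  #6 SA[6]=5  'dggecgcadfebbe'
  #7 SA[7]=18  'e'
  #8 SA[8]=15  'ebbe'
  #9 SA[9]=8  'ecgcadfebbe'
  #10 SA[10]=0  'eegggdggecgcadfebbe'
  #11 SA[11]=1  'egggdggecgcadfebbe'
  #12 SA[12]=14  'febbe'
  #13 SA[13]=10  'gcadfebbe'
  #14 SA[14]=4  'gdggecgcadfebbe'
  #15 SA[15]=7  'gecgcadfebbe'
  #16 SA[16]=3  'ggdggecgcadfebbe'
  #17 SA[17]=6  'ggecgcadfebbe'
  #18 SA[18]=2  'gggdggecgcadfebbe'

SA = [12, 16, 17, 11, 9, 13, 5, 18, 15, 8, 0, 1, 14, 10, 4, 7, 3, 6, 2]
[i] adj suffixes → lcp
  [1] 12/16 → 0 ('')
  [2] 16/17 → 1 ('b')
  [3] 17/11 → 0 ('')
  [4] 11/9 → 1 ('c')
  [5] 9/13 → 0 ('')
  [6] 13/5 → 1 ('d')
  [7] 5/18 → 0 ('')
  [8] 18/15 → 1 ('e')
  [9] 15/8 → 1 ('e')
  [10] 8/0 → 1 ('e')
  [11] 0/1 → 1 ('e')
  [12] 1/14 → 0 ('')
  [13] 14/10 → 0 ('')
  [14] 10/4 → 1 ('g')
  [15] 4/7 → 1 ('g')
  [16] 7/3 → 1 ('g')
  [17] 3/6 → 2 ('gg')
  [18] 6/2 → 2 ('gg')

n(n+1)/2 = 19·20/2 = 190
Σ LCP = 0 + 0 + 1 + 0 + 1 + 0 + 1 + 0 + 1 + 1 + 1 + 1 + 0 + 0 + 1 + 1 + 1 + 2 + 2 = 14
distinct = 190 − 14 = 176

176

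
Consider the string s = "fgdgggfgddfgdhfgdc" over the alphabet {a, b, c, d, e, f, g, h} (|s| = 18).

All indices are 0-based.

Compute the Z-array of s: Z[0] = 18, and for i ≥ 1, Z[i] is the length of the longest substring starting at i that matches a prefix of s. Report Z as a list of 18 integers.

[18, 0, 0, 0, 0, 0, 3, 0, 0, 0, 3, 0, 0, 0, 3, 0, 0, 0]

Z[0]=18
i=1: i≥r, start 0; Z[1]=0
i=2: i≥r, start 0; Z[2]=0
i=3: i≥r, start 0; Z[3]=0
i=4: i≥r, start 0; Z[4]=0
i=5: i≥r, start 0; Z[5]=0
i=6: i≥r, start 0; Z[6]=3 scan→box=[6,9)
i=7: min(r-i=2, Z[1]=0)=0; Z[7]=0
i=8: min(r-i=1, Z[2]=0)=0; Z[8]=0
i=9: i≥r, start 0; Z[9]=0
i=10: i≥r, start 0; Z[10]=3 scan→box=[10,13)
i=11: min(r-i=2, Z[1]=0)=0; Z[11]=0
i=12: min(r-i=1, Z[2]=0)=0; Z[12]=0
i=13: i≥r, start 0; Z[13]=0
i=14: i≥r, start 0; Z[14]=3 scan→box=[14,17)
i=15: min(r-i=2, Z[1]=0)=0; Z[15]=0
i=16: min(r-i=1, Z[2]=0)=0; Z[16]=0
i=17: i≥r, start 0; Z[17]=0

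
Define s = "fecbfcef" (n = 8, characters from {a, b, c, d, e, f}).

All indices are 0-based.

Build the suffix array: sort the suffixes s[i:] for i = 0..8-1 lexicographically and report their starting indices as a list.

rank | idx | suffix
   0 |   3 | bfcef
   1 |   2 | cbfcef
   2 |   5 | cef
   3 |   1 | ecbfcef
   4 |   6 | ef
   5 |   7 | f
   6 |   4 | fcef
   7 |   0 | fecbfcef

[3, 2, 5, 1, 6, 7, 4, 0]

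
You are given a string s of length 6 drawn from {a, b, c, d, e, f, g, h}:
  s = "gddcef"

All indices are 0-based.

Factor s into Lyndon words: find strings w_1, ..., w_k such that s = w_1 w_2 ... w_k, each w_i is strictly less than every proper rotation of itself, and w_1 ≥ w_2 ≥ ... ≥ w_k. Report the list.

emit factor 1: 'g' (i=0, period=1)
emit factor 2: 'd' (i=1, period=1)
emit factor 3: 'd' (i=2, period=1)
emit factor 4: 'cef' (i=3, period=3)

["g", "d", "d", "cef"]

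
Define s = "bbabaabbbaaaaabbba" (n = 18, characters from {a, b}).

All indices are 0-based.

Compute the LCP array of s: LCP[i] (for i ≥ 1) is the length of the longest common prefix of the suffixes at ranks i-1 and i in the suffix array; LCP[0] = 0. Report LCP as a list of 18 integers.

rank | idx | suffix
   0 |  17 | a
   1 |   9 | aaaaabbba
   2 |  10 | aaaabbba
   3 |  11 | aaabbba
   4 |  12 | aabbba
   5 |   4 | aabbbaaaaabbba
   6 |   2 | abaabbbaaaaabbba
   7 |  13 | abbba
   8 |   5 | abbbaaaaabbba
   9 |  16 | ba
  10 |   8 | baaaaabbba
  11 |   3 | baabbbaaaaabbba
  12 |   1 | babaabbbaaaaabbba
  13 |  15 | bba
  14 |   7 | bbaaaaabbba
  15 |   0 | bbabaabbbaaaaabbba
  16 |  14 | bbba
  17 |   6 | bbbaaaaabbba

SA = [17, 9, 10, 11, 12, 4, 2, 13, 5, 16, 8, 3, 1, 15, 7, 0, 14, 6]
rank  pair      lcp
   1  s[17:],s[9:]  1  'a'
   2  s[9:],s[10:]  4  'aaaa'
   3  s[10:],s[11:]  3  'aaa'
   4  s[11:],s[12:]  2  'aa'
   5  s[12:],s[4:]  6  'aabbba'
   6  s[4:],s[2:]  1  'a'
   7  s[2:],s[13:]  2  'ab'
   8  s[13:],s[5:]  5  'abbba'
   9  s[5:],s[16:]  0  ''
  10  s[16:],s[8:]  2  'ba'
  11  s[8:],s[3:]  3  'baa'
  12  s[3:],s[1:]  2  'ba'
  13  s[1:],s[15:]  1  'b'
  14  s[15:],s[7:]  3  'bba'
  15  s[7:],s[0:]  3  'bba'
  16  s[0:],s[14:]  2  'bb'
  17  s[14:],s[6:]  4  'bbba'

[0, 1, 4, 3, 2, 6, 1, 2, 5, 0, 2, 3, 2, 1, 3, 3, 2, 4]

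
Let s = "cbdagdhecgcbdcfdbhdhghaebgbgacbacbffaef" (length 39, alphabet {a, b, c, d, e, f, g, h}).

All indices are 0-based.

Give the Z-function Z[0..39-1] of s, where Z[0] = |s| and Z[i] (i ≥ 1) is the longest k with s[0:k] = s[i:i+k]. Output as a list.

Z[0]=39
i=1: outside box; Z[1]=0
i=2: outside box; Z[2]=0
i=3: outside box; Z[3]=0
i=4: outside box; Z[4]=0
i=5: outside box; Z[5]=0
i=6: outside box; Z[6]=0
i=7: outside box; Z[7]=0
i=8: outside box; Z[8]=1 grow→box=[8,9)
i=9: outside box; Z[9]=0
i=10: outside box; Z[10]=3 grow→box=[10,13)
i=11: min(r-i=2, Z[1]=0)=0; Z[11]=0
i=12: min(r-i=1, Z[2]=0)=0; Z[12]=0
i=13: outside box; Z[13]=1 grow→box=[13,14)
i=14: outside box; Z[14]=0
i=15: outside box; Z[15]=0
i=16: outside box; Z[16]=0
i=17: outside box; Z[17]=0
i=18: outside box; Z[18]=0
i=19: outside box; Z[19]=0
i=20: outside box; Z[20]=0
i=21: outside box; Z[21]=0
i=22: outside box; Z[22]=0
i=23: outside box; Z[23]=0
i=24: outside box; Z[24]=0
i=25: outside box; Z[25]=0
i=26: outside box; Z[26]=0
i=27: outside box; Z[27]=0
i=28: outside box; Z[28]=0
i=29: outside box; Z[29]=2 grow→box=[29,31)
i=30: min(r-i=1, Z[1]=0)=0; Z[30]=0
i=31: outside box; Z[31]=0
i=32: outside box; Z[32]=2 grow→box=[32,34)
i=33: min(r-i=1, Z[1]=0)=0; Z[33]=0
i=34: outside box; Z[34]=0
i=35: outside box; Z[35]=0
i=36: outside box; Z[36]=0
i=37: outside box; Z[37]=0
i=38: outside box; Z[38]=0

[39, 0, 0, 0, 0, 0, 0, 0, 1, 0, 3, 0, 0, 1, 0, 0, 0, 0, 0, 0, 0, 0, 0, 0, 0, 0, 0, 0, 0, 2, 0, 0, 2, 0, 0, 0, 0, 0, 0]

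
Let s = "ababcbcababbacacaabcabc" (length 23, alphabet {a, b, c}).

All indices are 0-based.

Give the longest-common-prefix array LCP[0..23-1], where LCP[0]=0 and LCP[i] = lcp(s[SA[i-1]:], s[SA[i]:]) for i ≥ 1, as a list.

[0, 1, 4, 2, 2, 3, 3, 1, 3, 0, 3, 2, 1, 1, 2, 4, 2, 0, 1, 2, 3, 2, 1]

rank | idx | suffix
   0 |  16 | aabcabc
   1 |   7 | ababbacacaabcabc
   2 |   0 | ababcbcababbacacaabcabc
   3 |   9 | abbacacaabcabc
   4 |  20 | abc
   5 |  17 | abcabc
   6 |   2 | abcbcababbacacaabcabc
   7 |  14 | acaabcabc
   8 |  12 | acacaabcabc
   9 |   8 | babbacacaabcabc
  10 |   1 | babcbcababbacacaabcabc
  11 |  11 | bacacaabcabc
  12 |  10 | bbacacaabcabc
  13 |  21 | bc
  14 |   5 | bcababbacacaabcabc
  15 |  18 | bcabc
  16 |   3 | bcbcababbacacaabcabc
  17 |  22 | c
  18 |  15 | caabcabc
  19 |   6 | cababbacacaabcabc
  20 |  19 | cabc
  21 |  13 | cacaabcabc
  22 |   4 | cbcababbacacaabcabc

SA = [16, 7, 0, 9, 20, 17, 2, 14, 12, 8, 1, 11, 10, 21, 5, 18, 3, 22, 15, 6, 19, 13, 4]
[i] adj suffixes → lcp
  [1] 16/7 → 1 ('a')
  [2] 7/0 → 4 ('abab')
  [3] 0/9 → 2 ('ab')
  [4] 9/20 → 2 ('ab')
  [5] 20/17 → 3 ('abc')
  [6] 17/2 → 3 ('abc')
  [7] 2/14 → 1 ('a')
  [8] 14/12 → 3 ('aca')
  [9] 12/8 → 0 ('')
  [10] 8/1 → 3 ('bab')
  [11] 1/11 → 2 ('ba')
  [12] 11/10 → 1 ('b')
  [13] 10/21 → 1 ('b')
  [14] 21/5 → 2 ('bc')
  [15] 5/18 → 4 ('bcab')
  [16] 18/3 → 2 ('bc')
  [17] 3/22 → 0 ('')
  [18] 22/15 → 1 ('c')
  [19] 15/6 → 2 ('ca')
  [20] 6/19 → 3 ('cab')
  [21] 19/13 → 2 ('ca')
  [22] 13/4 → 1 ('c')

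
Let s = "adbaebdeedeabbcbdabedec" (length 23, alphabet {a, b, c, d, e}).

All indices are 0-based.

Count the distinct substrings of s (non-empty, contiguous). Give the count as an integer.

sorted suffixes:
  #0 SA[0]=11  'abbcbdabedec'
  #1 SA[1]=17  'abedec'
  #2 SA[2]=0  'adbaebdeedeabbcbdabedec'
  #3 SA[3]=3  'aebdeedeabbcbdabedec'
  #4 SA[4]=2  'baebdeedeabbcbdabedec'
  #5 SA[5]=12  'bbcbdabedec'
  #6 SA[6]=13  'bcbdabedec'
  #7 SA[7]=15  'bdabedec'
  #8 SA[8]=5  'bdeedeabbcbdabedec'
  #9 SA[9]=18  'bedec'
  #10 SA[10]=22  'c'
  #11 SA[11]=14  'cbdabedec'
  #12 SA[12]=16  'dabedec'
  #13 SA[13]=1  'dbaebdeedeabbcbdabedec'
  #14 SA[14]=9  'deabbcbdabedec'
  #15 SA[15]=20  'dec'
  #16 SA[16]=6  'deedeabbcbdabedec'
  #17 SA[17]=10  'eabbcbdabedec'
  #18 SA[18]=4  'ebdeedeabbcbdabedec'
  #19 SA[19]=21  'ec'
  #20 SA[20]=8  'edeabbcbdabedec'
  #21 SA[21]=19  'edec'
  #22 SA[22]=7  'eedeabbcbdabedec'

SA = [11, 17, 0, 3, 2, 12, 13, 15, 5, 18, 22, 14, 16, 1, 9, 20, 6, 10, 4, 21, 8, 19, 7]
i: (SA[i-1],SA[i]) lcp shared
  1: (11,17) 2 'ab'
  2: (17,0) 1 'a'
  3: (0,3) 1 'a'
  4: (3,2) 0 ''
  5: (2,12) 1 'b'
  6: (12,13) 1 'b'
  7: (13,15) 1 'b'
  8: (15,5) 2 'bd'
  9: (5,18) 1 'b'
  10: (18,22) 0 ''
  11: (22,14) 1 'c'
  12: (14,16) 0 ''
  13: (16,1) 1 'd'
  14: (1,9) 1 'd'
  15: (9,20) 2 'de'
  16: (20,6) 2 'de'
  17: (6,10) 0 ''
  18: (10,4) 1 'e'
  19: (4,21) 1 'e'
  20: (21,8) 1 'e'
  21: (8,19) 3 'ede'
  22: (19,7) 1 'e'

n(n+1)/2 = 23·24/2 = 276
Σ LCP = 0 + 2 + 1 + 1 + 0 + 1 + 1 + 1 + 2 + 1 + 0 + 1 + 0 + 1 + 1 + 2 + 2 + 0 + 1 + 1 + 1 + 3 + 1 = 24
distinct = 276 − 24 = 252

252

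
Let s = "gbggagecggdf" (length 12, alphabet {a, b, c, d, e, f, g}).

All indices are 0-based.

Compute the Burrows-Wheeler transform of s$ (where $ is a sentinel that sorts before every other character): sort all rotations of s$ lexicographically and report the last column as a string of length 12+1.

rank  rotation       last
    0  $gbggagecggdf  f
    1  agecggdf$gbgg  g
    2  bggagecggdf$g  g
    3  cggdf$gbggage  e
    4  df$gbggagecgg  g
    5  ecggdf$gbggag  g
    6  f$gbggagecggd  d
    7  gagecggdf$gbg  g
    8  gbggagecggdf$  $
    9  gdf$gbggagecg  g
   10  gecggdf$gbgga  a
   11  ggagecggdf$gb  b
   12  ggdf$gbggagec  c

fggeggdg$gabc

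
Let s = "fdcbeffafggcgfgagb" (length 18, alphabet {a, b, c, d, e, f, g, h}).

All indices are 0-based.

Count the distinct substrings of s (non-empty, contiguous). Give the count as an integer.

159

rank | idx | suffix
   0 |   7 | afggcgfgagb
   1 |  15 | agb
   2 |  17 | b
   3 |   3 | beffafggcgfgagb
   4 |   2 | cbeffafggcgfgagb
   5 |  11 | cgfgagb
   6 |   1 | dcbeffafggcgfgagb
   7 |   4 | effafggcgfgagb
   8 |   6 | fafggcgfgagb
   9 |   0 | fdcbeffafggcgfgagb
  10 |   5 | ffafggcgfgagb
  11 |  13 | fgagb
  12 |   8 | fggcgfgagb
  13 |  14 | gagb
  14 |  16 | gb
  15 |  10 | gcgfgagb
  16 |  12 | gfgagb
  17 |   9 | ggcgfgagb

SA = [7, 15, 17, 3, 2, 11, 1, 4, 6, 0, 5, 13, 8, 14, 16, 10, 12, 9]
[i] adj suffixes → lcp
  [1] 7/15 → 1 ('a')
  [2] 15/17 → 0 ('')
  [3] 17/3 → 1 ('b')
  [4] 3/2 → 0 ('')
  [5] 2/11 → 1 ('c')
  [6] 11/1 → 0 ('')
  [7] 1/4 → 0 ('')
  [8] 4/6 → 0 ('')
  [9] 6/0 → 1 ('f')
  [10] 0/5 → 1 ('f')
  [11] 5/13 → 1 ('f')
  [12] 13/8 → 2 ('fg')
  [13] 8/14 → 0 ('')
  [14] 14/16 → 1 ('g')
  [15] 16/10 → 1 ('g')
  [16] 10/12 → 1 ('g')
  [17] 12/9 → 1 ('g')

n(n+1)/2 = 18·19/2 = 171
Σ LCP = 0 + 1 + 0 + 1 + 0 + 1 + 0 + 0 + 0 + 1 + 1 + 1 + 2 + 0 + 1 + 1 + 1 + 1 = 12
distinct = 171 − 12 = 159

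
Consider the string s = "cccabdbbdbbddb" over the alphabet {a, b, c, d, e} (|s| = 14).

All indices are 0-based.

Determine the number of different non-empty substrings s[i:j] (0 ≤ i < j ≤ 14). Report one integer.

rank→(start, suffix):
  0 → (3, 'abdbbdbbddb')
  1 → (13, 'b')
  2 → (6, 'bbdbbddb')
  3 → (9, 'bbddb')
  4 → (4, 'bdbbdbbddb')
  5 → (7, 'bdbbddb')
  6 → (10, 'bddb')
  7 → (2, 'cabdbbdbbddb')
  8 → (1, 'ccabdbbdbbddb')
  9 → (0, 'cccabdbbdbbddb')
  10 → (12, 'db')
  11 → (5, 'dbbdbbddb')
  12 → (8, 'dbbddb')
  13 → (11, 'ddb')

SA = [3, 13, 6, 9, 4, 7, 10, 2, 1, 0, 12, 5, 8, 11]
rank  pair      lcp
   1  s[3:],s[13:]  0  ''
   2  s[13:],s[6:]  1  'b'
   3  s[6:],s[9:]  3  'bbd'
   4  s[9:],s[4:]  1  'b'
   5  s[4:],s[7:]  5  'bdbbd'
   6  s[7:],s[10:]  2  'bd'
   7  s[10:],s[2:]  0  ''
   8  s[2:],s[1:]  1  'c'
   9  s[1:],s[0:]  2  'cc'
  10  s[0:],s[12:]  0  ''
  11  s[12:],s[5:]  2  'db'
  12  s[5:],s[8:]  4  'dbbd'
  13  s[8:],s[11:]  1  'd'

n(n+1)/2 = 14·15/2 = 105
Σ LCP = 0 + 0 + 1 + 3 + 1 + 5 + 2 + 0 + 1 + 2 + 0 + 2 + 4 + 1 = 22
distinct = 105 − 22 = 83

83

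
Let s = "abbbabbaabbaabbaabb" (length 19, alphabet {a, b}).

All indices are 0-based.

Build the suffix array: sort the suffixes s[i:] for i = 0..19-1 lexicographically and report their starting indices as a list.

[15, 11, 7, 16, 12, 8, 4, 0, 18, 14, 10, 6, 3, 17, 13, 9, 5, 2, 1]

rank | idx | suffix
   0 |  15 | aabb
   1 |  11 | aabbaabb
   2 |   7 | aabbaabbaabb
   3 |  16 | abb
   4 |  12 | abbaabb
   5 |   8 | abbaabbaabb
   6 |   4 | abbaabbaabbaabb
   7 |   0 | abbbabbaabbaabbaabb
   8 |  18 | b
   9 |  14 | baabb
  10 |  10 | baabbaabb
  11 |   6 | baabbaabbaabb
  12 |   3 | babbaabbaabbaabb
  13 |  17 | bb
  14 |  13 | bbaabb
  15 |   9 | bbaabbaabb
  16 |   5 | bbaabbaabbaabb
  17 |   2 | bbabbaabbaabbaabb
  18 |   1 | bbbabbaabbaabbaabb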